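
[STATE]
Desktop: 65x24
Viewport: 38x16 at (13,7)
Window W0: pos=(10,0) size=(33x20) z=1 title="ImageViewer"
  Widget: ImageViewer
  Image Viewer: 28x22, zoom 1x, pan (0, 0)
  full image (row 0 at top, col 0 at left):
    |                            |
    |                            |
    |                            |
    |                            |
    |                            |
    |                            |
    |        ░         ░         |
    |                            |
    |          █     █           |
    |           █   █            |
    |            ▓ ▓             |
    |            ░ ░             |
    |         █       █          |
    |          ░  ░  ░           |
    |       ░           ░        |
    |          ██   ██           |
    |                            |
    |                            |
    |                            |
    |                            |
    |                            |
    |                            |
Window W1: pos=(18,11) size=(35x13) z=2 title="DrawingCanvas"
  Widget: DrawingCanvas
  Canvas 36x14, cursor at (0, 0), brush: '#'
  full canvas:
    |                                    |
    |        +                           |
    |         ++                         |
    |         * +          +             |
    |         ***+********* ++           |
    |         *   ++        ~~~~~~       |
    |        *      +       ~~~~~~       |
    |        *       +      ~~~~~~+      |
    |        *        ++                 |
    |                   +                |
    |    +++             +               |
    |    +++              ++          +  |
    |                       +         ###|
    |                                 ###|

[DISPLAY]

                             ┃        
                             ┃        
      ░         ░            ┃        
                             ┃        
     ┏━━━━━━━━━━━━━━━━━━━━━━━━━━━━━━━━
     ┃ DrawingCanvas                  
     ┠────────────────────────────────
     ┃+                               
     ┃        +                       
     ┃         ++                     
     ┃         * +          +         
     ┃         ***+********* ++       
━━━━━┃         *   ++        ~~~~~~   
     ┃        *      +       ~~~~~~   
     ┃        *       +      ~~~~~~+  
     ┃        *        ++             


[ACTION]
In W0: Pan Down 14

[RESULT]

                             ┃        
                             ┃        
                             ┃        
                             ┃        
     ┏━━━━━━━━━━━━━━━━━━━━━━━━━━━━━━━━
     ┃ DrawingCanvas                  
     ┠────────────────────────────────
     ┃+                               
     ┃        +                       
     ┃         ++                     
     ┃         * +          +         
     ┃         ***+********* ++       
━━━━━┃         *   ++        ~~~~~~   
     ┃        *      +       ~~~~~~   
     ┃        *       +      ~~~~~~+  
     ┃        *        ++             


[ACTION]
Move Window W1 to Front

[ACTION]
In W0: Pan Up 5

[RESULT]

        ░  ░  ░              ┃        
     ░           ░           ┃        
        ██   ██              ┃        
                             ┃        
     ┏━━━━━━━━━━━━━━━━━━━━━━━━━━━━━━━━
     ┃ DrawingCanvas                  
     ┠────────────────────────────────
     ┃+                               
     ┃        +                       
     ┃         ++                     
     ┃         * +          +         
     ┃         ***+********* ++       
━━━━━┃         *   ++        ~~~~~~   
     ┃        *      +       ~~~~~~   
     ┃        *       +      ~~~~~~+  
     ┃        *        ++             


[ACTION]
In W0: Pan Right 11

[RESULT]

░  ░                         ┃        
      ░                      ┃        
  ██                         ┃        
                             ┃        
     ┏━━━━━━━━━━━━━━━━━━━━━━━━━━━━━━━━
     ┃ DrawingCanvas                  
     ┠────────────────────────────────
     ┃+                               
     ┃        +                       
     ┃         ++                     
     ┃         * +          +         
     ┃         ***+********* ++       
━━━━━┃         *   ++        ~~~~~~   
     ┃        *      +       ~~~~~~   
     ┃        *       +      ~~~~~~+  
     ┃        *        ++             


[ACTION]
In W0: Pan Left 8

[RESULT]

     ░  ░  ░                 ┃        
  ░           ░              ┃        
     ██   ██                 ┃        
                             ┃        
     ┏━━━━━━━━━━━━━━━━━━━━━━━━━━━━━━━━
     ┃ DrawingCanvas                  
     ┠────────────────────────────────
     ┃+                               
     ┃        +                       
     ┃         ++                     
     ┃         * +          +         
     ┃         ***+********* ++       
━━━━━┃         *   ++        ~~~~~~   
     ┃        *      +       ~~~~~~   
     ┃        *       +      ~~~~~~+  
     ┃        *        ++             


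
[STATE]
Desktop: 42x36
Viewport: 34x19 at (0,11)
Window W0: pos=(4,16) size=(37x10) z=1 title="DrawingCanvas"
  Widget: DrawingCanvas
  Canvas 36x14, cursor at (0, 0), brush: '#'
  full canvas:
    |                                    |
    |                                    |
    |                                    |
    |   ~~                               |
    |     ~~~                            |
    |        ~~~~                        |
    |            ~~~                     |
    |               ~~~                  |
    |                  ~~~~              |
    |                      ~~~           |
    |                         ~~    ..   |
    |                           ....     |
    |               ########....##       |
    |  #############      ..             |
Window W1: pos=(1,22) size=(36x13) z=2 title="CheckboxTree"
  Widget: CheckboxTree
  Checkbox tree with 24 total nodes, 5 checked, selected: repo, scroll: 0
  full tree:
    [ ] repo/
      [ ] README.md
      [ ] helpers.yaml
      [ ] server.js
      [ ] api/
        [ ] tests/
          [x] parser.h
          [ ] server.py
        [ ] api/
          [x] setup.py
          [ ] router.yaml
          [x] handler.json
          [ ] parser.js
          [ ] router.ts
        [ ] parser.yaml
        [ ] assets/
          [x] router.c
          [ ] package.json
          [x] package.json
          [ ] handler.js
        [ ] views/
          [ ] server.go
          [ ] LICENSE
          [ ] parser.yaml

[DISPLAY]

                                  
                                  
                                  
                                  
                                  
    ┏━━━━━━━━━━━━━━━━━━━━━━━━━━━━━
    ┃ DrawingCanvas               
    ┠─────────────────────────────
    ┃+                            
    ┃                             
    ┃                             
 ┏━━━━━━━━━━━━━━━━━━━━━━━━━━━━━━━━
 ┃ CheckboxTree                   
 ┠────────────────────────────────
 ┃>[-] repo/                      
 ┃   [ ] README.md                
 ┃   [ ] helpers.yaml             
 ┃   [ ] server.js                
 ┃   [-] api/                     


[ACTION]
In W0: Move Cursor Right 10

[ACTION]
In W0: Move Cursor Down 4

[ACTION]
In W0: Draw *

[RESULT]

                                  
                                  
                                  
                                  
                                  
    ┏━━━━━━━━━━━━━━━━━━━━━━━━━━━━━
    ┃ DrawingCanvas               
    ┠─────────────────────────────
    ┃                             
    ┃                             
    ┃                             
 ┏━━━━━━━━━━━━━━━━━━━━━━━━━━━━━━━━
 ┃ CheckboxTree                   
 ┠────────────────────────────────
 ┃>[-] repo/                      
 ┃   [ ] README.md                
 ┃   [ ] helpers.yaml             
 ┃   [ ] server.js                
 ┃   [-] api/                     


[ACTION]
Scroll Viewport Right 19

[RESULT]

                                  
                                  
                                  
                                  
                                  
━━━━━━━━━━━━━━━━━━━━━━━━━━━━━━━━┓ 
awingCanvas                     ┃ 
────────────────────────────────┨ 
                                ┃ 
                                ┃ 
                                ┃ 
━━━━━━━━━━━━━━━━━━━━━━━━━━━━┓   ┃ 
boxTree                     ┃   ┃ 
────────────────────────────┨   ┃ 
epo/                        ┃━━━┛ 
 README.md                  ┃     
 helpers.yaml               ┃     
 server.js                  ┃     
 api/                       ┃     


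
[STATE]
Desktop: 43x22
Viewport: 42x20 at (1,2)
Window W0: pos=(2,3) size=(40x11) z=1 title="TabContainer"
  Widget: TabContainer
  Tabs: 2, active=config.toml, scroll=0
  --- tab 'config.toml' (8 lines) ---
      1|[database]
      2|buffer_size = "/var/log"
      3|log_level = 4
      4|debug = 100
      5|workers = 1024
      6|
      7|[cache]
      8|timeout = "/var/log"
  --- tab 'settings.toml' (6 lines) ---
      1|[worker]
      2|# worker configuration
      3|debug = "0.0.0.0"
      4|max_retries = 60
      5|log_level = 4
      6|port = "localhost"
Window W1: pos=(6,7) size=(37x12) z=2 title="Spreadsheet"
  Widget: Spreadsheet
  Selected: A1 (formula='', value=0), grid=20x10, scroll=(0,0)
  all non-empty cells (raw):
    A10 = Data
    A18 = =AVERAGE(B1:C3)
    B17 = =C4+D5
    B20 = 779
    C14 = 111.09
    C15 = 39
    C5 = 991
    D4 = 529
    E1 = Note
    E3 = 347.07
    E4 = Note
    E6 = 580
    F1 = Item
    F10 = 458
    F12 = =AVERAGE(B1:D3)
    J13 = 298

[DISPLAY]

                                          
 ┏━━━━━━━━━━━━━━━━━━━━━━━━━━━━━━━━━━━━━━┓ 
 ┃ TabContainer                         ┃ 
 ┠──────────────────────────────────────┨ 
 ┃[config.toml]│ settings.toml          ┃ 
 ┃───┏━━━━━━━━━━━━━━━━━━━━━━━━━━━━━━━━━━━┓
 ┃[da┃ Spreadsheet                       ┃
 ┃buf┠───────────────────────────────────┨
 ┃log┃A1:                                ┃
 ┃deb┃       A       B       C       D   ┃
 ┃wor┃-----------------------------------┃
 ┗━━━┃  1      [0]       0       0       ┃
     ┃  2        0       0       0       ┃
     ┃  3        0       0       0       ┃
     ┃  4        0       0       0     52┃
     ┃  5        0       0     991       ┃
     ┗━━━━━━━━━━━━━━━━━━━━━━━━━━━━━━━━━━━┛
                                          
                                          
                                          


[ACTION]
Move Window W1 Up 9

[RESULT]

     ┠───────────────────────────────────┨
 ┏━━━┃A1:                                ┃
 ┃ Ta┃       A       B       C       D   ┃
 ┠───┃-----------------------------------┃
 ┃[co┃  1      [0]       0       0       ┃
 ┃───┃  2        0       0       0       ┃
 ┃[da┃  3        0       0       0       ┃
 ┃buf┃  4        0       0       0     52┃
 ┃log┃  5        0       0     991       ┃
 ┃deb┗━━━━━━━━━━━━━━━━━━━━━━━━━━━━━━━━━━━┛
 ┃workers = 1024                        ┃ 
 ┗━━━━━━━━━━━━━━━━━━━━━━━━━━━━━━━━━━━━━━┛ 
                                          
                                          
                                          
                                          
                                          
                                          
                                          
                                          


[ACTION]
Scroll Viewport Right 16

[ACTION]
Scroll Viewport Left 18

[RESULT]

      ┠───────────────────────────────────
  ┏━━━┃A1:                                
  ┃ Ta┃       A       B       C       D   
  ┠───┃-----------------------------------
  ┃[co┃  1      [0]       0       0       
  ┃───┃  2        0       0       0       
  ┃[da┃  3        0       0       0       
  ┃buf┃  4        0       0       0     52
  ┃log┃  5        0       0     991       
  ┃deb┗━━━━━━━━━━━━━━━━━━━━━━━━━━━━━━━━━━━
  ┃workers = 1024                        ┃
  ┗━━━━━━━━━━━━━━━━━━━━━━━━━━━━━━━━━━━━━━┛
                                          
                                          
                                          
                                          
                                          
                                          
                                          
                                          


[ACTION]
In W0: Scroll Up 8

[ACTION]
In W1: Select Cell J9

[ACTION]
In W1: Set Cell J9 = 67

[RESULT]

      ┠───────────────────────────────────
  ┏━━━┃J9: 67                             
  ┃ Ta┃       A       B       C       D   
  ┠───┃-----------------------------------
  ┃[co┃  1        0       0       0       
  ┃───┃  2        0       0       0       
  ┃[da┃  3        0       0       0       
  ┃buf┃  4        0       0       0     52
  ┃log┃  5        0       0     991       
  ┃deb┗━━━━━━━━━━━━━━━━━━━━━━━━━━━━━━━━━━━
  ┃workers = 1024                        ┃
  ┗━━━━━━━━━━━━━━━━━━━━━━━━━━━━━━━━━━━━━━┛
                                          
                                          
                                          
                                          
                                          
                                          
                                          
                                          


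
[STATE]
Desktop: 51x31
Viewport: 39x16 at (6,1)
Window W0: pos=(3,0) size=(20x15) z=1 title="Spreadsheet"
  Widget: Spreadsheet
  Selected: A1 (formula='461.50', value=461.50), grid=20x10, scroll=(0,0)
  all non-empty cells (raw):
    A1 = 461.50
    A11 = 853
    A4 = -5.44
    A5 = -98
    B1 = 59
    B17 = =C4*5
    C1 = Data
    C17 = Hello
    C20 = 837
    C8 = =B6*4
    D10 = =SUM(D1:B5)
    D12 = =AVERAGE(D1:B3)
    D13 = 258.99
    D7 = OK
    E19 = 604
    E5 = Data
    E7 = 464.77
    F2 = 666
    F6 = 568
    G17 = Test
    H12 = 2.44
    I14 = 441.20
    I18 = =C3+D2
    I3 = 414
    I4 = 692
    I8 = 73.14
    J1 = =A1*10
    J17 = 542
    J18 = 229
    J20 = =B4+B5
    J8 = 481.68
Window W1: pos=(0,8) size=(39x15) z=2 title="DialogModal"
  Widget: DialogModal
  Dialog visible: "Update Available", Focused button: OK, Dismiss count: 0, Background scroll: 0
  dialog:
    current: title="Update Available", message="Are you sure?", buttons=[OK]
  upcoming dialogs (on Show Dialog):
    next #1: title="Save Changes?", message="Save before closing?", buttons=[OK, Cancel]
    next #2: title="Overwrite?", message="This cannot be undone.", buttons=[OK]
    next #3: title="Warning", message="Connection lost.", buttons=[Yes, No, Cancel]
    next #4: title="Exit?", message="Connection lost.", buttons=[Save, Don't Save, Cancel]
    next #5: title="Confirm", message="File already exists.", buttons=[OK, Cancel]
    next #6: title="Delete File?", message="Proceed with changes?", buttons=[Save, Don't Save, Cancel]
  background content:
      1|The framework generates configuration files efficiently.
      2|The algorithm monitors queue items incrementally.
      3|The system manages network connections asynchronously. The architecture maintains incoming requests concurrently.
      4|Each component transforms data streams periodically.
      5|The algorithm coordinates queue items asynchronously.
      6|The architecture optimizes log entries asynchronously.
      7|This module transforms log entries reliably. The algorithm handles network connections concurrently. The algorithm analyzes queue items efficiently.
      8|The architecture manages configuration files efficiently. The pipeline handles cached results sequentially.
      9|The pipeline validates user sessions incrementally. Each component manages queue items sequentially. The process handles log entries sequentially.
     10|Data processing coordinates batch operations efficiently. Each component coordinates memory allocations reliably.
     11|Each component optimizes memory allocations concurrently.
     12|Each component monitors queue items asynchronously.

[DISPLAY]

preadsheet      ┃                      
────────────────┨                      
: 461.50        ┃                      
     A       B  ┃                      
----------------┃                      
1 [461.50]      ┃                      
2        0      ┃                      
━━━━━━━━━━━━━━━━━━━━━━━━━━━━━━━━┓      
ogModal                         ┃      
────────────────────────────────┨      
ramework generates configuration┃      
lgorithm monitors queue items in┃      
ystem manages network connection┃      
com┌──────────────────┐ta stream┃      
lgo│ Update Available │eue items┃      
rch│  Are you sure?   │og entrie┃      


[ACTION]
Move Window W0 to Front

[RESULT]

preadsheet      ┃                      
────────────────┨                      
: 461.50        ┃                      
     A       B  ┃                      
----------------┃                      
1 [461.50]      ┃                      
2        0      ┃                      
3        0      ┃━━━━━━━━━━━━━━━┓      
4    -5.44      ┃               ┃      
5      -98      ┃───────────────┨      
6        0      ┃s configuration┃      
7        0      ┃ queue items in┃      
8        0      ┃work connection┃      
━━━━━━━━━━━━━━━━┛─────┐ta stream┃      
lgo│ Update Available │eue items┃      
rch│  Are you sure?   │og entrie┃      


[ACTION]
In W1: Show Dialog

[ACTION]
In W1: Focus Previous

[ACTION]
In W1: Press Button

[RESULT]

preadsheet      ┃                      
────────────────┨                      
: 461.50        ┃                      
     A       B  ┃                      
----------------┃                      
1 [461.50]      ┃                      
2        0      ┃                      
3        0      ┃━━━━━━━━━━━━━━━┓      
4    -5.44      ┃               ┃      
5      -98      ┃───────────────┨      
6        0      ┃s configuration┃      
7        0      ┃ queue items in┃      
8        0      ┃work connection┃      
━━━━━━━━━━━━━━━━┛rms data stream┃      
lgorithm coordinates queue items┃      
rchitecture optimizes log entrie┃      


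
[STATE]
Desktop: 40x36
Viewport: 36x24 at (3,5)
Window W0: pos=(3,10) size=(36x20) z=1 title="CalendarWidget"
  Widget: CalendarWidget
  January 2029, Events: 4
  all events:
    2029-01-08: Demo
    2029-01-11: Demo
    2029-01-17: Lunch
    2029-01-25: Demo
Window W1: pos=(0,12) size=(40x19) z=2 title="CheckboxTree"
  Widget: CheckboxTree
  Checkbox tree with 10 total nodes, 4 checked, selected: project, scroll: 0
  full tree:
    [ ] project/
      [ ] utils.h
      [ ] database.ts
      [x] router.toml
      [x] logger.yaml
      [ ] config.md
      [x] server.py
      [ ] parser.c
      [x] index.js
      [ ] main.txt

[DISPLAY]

                                    
                                    
                                    
                                    
                                    
┏━━━━━━━━━━━━━━━━━━━━━━━━━━━━━━━━━━┓
┃ CalendarWidget                   ┃
━━━━━━━━━━━━━━━━━━━━━━━━━━━━━━━━━━━━
heckboxTree                         
────────────────────────────────────
-] project/                         
 [ ] utils.h                        
 [ ] database.ts                    
 [x] router.toml                    
 [x] logger.yaml                    
 [ ] config.md                      
 [x] server.py                      
 [ ] parser.c                       
 [x] index.js                       
 [ ] main.txt                       
                                    
                                    
                                    
                                    


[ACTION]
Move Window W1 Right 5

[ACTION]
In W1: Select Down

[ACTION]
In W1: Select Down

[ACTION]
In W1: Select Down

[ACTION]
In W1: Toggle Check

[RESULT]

                                    
                                    
                                    
                                    
                                    
┏━━━━━━━━━━━━━━━━━━━━━━━━━━━━━━━━━━┓
┃ CalendarWidget                   ┃
━━━━━━━━━━━━━━━━━━━━━━━━━━━━━━━━━━━━
heckboxTree                         
────────────────────────────────────
-] project/                         
 [ ] utils.h                        
 [ ] database.ts                    
 [ ] router.toml                    
 [x] logger.yaml                    
 [ ] config.md                      
 [x] server.py                      
 [ ] parser.c                       
 [x] index.js                       
 [ ] main.txt                       
                                    
                                    
                                    
                                    


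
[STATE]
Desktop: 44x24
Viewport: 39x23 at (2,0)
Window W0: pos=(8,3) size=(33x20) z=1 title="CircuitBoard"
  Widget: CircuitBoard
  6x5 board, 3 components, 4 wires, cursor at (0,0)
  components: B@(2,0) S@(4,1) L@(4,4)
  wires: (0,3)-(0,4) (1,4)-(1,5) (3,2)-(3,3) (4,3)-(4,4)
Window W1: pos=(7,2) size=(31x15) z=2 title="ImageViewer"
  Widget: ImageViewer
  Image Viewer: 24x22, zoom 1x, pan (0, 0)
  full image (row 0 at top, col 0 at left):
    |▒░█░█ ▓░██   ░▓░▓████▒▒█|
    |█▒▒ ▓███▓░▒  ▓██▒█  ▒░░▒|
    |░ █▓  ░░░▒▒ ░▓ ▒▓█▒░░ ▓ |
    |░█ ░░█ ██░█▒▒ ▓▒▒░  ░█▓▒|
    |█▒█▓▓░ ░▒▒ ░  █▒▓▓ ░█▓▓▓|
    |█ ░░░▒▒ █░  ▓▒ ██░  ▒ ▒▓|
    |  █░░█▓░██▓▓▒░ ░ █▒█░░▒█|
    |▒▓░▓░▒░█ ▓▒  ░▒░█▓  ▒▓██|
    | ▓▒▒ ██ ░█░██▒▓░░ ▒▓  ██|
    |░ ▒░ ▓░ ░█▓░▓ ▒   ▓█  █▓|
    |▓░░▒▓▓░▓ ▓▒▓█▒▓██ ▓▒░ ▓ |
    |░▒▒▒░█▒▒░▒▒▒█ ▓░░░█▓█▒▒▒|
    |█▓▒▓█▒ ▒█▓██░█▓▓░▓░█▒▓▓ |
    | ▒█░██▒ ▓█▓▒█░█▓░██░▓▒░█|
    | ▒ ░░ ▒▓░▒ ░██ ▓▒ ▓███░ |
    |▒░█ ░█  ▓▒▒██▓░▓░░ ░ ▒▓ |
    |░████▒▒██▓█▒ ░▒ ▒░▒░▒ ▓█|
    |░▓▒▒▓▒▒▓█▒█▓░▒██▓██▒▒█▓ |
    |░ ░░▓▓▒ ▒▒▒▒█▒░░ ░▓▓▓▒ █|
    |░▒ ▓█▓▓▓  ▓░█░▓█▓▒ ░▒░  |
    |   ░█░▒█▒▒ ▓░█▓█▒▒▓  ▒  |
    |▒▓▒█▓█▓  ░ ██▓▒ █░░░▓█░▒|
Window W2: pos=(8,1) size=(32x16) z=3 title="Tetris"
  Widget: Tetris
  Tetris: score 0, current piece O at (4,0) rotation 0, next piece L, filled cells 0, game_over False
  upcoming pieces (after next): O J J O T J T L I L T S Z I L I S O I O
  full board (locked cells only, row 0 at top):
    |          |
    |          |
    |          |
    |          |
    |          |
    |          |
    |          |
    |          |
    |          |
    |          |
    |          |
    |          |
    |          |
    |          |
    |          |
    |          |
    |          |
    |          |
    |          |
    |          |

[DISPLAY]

                                       
      ┏━━━━━━━━━━━━━━━━━━━━━━━━━━━━━━┓ 
     ┏┃ Tetris                       ┃ 
     ┃┠──────────────────────────────┨┓
     ┠┃          │Next:              ┃┃
     ┃┃          │  ▒                ┃┨
     ┃┃          │▒▒▒                ┃┃
     ┃┃          │                   ┃┃
     ┃┃          │                   ┃┃
     ┃┃          │                   ┃┃
     ┃┃          │Score:             ┃┃
     ┃┃          │0                  ┃┃
     ┃┃          │                   ┃┃
     ┃┃          │                   ┃┃
     ┃┃          │                   ┃┃
     ┃┃          │                   ┃┃
     ┗┗━━━━━━━━━━━━━━━━━━━━━━━━━━━━━━┛┃
      ┃                               ┃
      ┃                               ┃
      ┃                               ┃
      ┃                               ┃
      ┃                               ┃
      ┗━━━━━━━━━━━━━━━━━━━━━━━━━━━━━━━┛


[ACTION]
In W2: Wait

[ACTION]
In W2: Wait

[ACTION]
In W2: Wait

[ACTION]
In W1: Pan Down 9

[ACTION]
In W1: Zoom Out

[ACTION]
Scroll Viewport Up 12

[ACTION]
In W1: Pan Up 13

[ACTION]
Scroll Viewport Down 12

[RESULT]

      ┏━━━━━━━━━━━━━━━━━━━━━━━━━━━━━━┓ 
     ┏┃ Tetris                       ┃ 
     ┃┠──────────────────────────────┨┓
     ┠┃          │Next:              ┃┃
     ┃┃          │  ▒                ┃┨
     ┃┃          │▒▒▒                ┃┃
     ┃┃          │                   ┃┃
     ┃┃          │                   ┃┃
     ┃┃          │                   ┃┃
     ┃┃          │Score:             ┃┃
     ┃┃          │0                  ┃┃
     ┃┃          │                   ┃┃
     ┃┃          │                   ┃┃
     ┃┃          │                   ┃┃
     ┃┃          │                   ┃┃
     ┗┗━━━━━━━━━━━━━━━━━━━━━━━━━━━━━━┛┃
      ┃                               ┃
      ┃                               ┃
      ┃                               ┃
      ┃                               ┃
      ┃                               ┃
      ┗━━━━━━━━━━━━━━━━━━━━━━━━━━━━━━━┛
                                       


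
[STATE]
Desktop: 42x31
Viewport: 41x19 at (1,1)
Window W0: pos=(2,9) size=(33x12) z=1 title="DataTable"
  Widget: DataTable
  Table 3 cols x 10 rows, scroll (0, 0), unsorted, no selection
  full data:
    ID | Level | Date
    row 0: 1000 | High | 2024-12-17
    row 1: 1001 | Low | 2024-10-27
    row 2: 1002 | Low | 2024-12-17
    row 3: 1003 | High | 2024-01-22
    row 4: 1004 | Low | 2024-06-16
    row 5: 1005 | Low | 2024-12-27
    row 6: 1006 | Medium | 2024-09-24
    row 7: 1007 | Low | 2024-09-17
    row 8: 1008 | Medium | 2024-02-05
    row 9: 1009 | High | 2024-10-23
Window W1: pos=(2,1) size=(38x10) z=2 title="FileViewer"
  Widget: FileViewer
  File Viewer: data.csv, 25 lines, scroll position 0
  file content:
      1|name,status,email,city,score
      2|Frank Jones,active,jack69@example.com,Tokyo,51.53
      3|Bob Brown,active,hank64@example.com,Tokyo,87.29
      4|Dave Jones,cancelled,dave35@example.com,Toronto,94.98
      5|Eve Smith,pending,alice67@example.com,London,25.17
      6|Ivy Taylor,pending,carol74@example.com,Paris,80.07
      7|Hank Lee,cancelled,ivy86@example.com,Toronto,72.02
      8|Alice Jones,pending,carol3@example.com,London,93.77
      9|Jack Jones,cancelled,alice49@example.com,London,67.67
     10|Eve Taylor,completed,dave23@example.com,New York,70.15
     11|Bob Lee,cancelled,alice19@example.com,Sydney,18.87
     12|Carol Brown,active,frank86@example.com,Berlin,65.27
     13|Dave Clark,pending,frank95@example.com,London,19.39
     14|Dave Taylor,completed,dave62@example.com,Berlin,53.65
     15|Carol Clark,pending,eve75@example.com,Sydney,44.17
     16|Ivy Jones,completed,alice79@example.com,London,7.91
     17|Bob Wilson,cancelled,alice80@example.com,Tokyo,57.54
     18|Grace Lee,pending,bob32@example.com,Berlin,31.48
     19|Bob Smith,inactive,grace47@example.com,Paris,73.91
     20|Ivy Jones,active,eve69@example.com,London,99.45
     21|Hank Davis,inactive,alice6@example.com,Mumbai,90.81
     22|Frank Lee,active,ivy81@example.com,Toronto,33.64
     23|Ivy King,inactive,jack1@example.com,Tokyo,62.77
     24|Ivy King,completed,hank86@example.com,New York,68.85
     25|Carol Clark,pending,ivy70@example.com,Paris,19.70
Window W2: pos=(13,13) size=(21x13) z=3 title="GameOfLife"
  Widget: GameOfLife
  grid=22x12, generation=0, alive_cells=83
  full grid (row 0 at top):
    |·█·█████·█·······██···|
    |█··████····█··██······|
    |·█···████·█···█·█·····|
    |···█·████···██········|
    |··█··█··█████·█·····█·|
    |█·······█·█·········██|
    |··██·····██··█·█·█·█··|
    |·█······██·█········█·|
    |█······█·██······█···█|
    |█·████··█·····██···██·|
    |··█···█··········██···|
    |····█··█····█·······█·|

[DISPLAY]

 ┏━━━━━━━━━━━━━━━━━━━━━━━━━━━━━━━━━━━━┓  
 ┃ FileViewer                         ┃  
 ┠────────────────────────────────────┨  
 ┃name,status,email,city,score       ▲┃  
 ┃Frank Jones,active,jack69@example.c█┃  
 ┃Bob Brown,active,hank64@example.com░┃  
 ┃Dave Jones,cancelled,dave35@example░┃  
 ┃Eve Smith,pending,alice67@example.c░┃  
 ┃Ivy Taylor,pending,carol74@example.▼┃  
 ┗━━━━━━━━━━━━━━━━━━━━━━━━━━━━━━━━━━━━┛  
 ┠───────────────────────────────┨       
 ┃ID  │Level │Date               ┃       
 ┃────┼─────┏━━━━━━━━━━━━━━━━━━━┓┃       
 ┃1000│High ┃ GameOfLife        ┃┃       
 ┃1001│Low  ┠───────────────────┨┃       
 ┃1002│Low  ┃Gen: 0             ┃┃       
 ┃1003│High ┃█···████·█···█·█···┃┃       
 ┃1004│Low  ┃··█·████···██······┃┃       
 ┃1005│Low  ┃·█··█··█████·█·····┃┃       


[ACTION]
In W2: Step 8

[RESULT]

 ┏━━━━━━━━━━━━━━━━━━━━━━━━━━━━━━━━━━━━┓  
 ┃ FileViewer                         ┃  
 ┠────────────────────────────────────┨  
 ┃name,status,email,city,score       ▲┃  
 ┃Frank Jones,active,jack69@example.c█┃  
 ┃Bob Brown,active,hank64@example.com░┃  
 ┃Dave Jones,cancelled,dave35@example░┃  
 ┃Eve Smith,pending,alice67@example.c░┃  
 ┃Ivy Taylor,pending,carol74@example.▼┃  
 ┗━━━━━━━━━━━━━━━━━━━━━━━━━━━━━━━━━━━━┛  
 ┠───────────────────────────────┨       
 ┃ID  │Level │Date               ┃       
 ┃────┼─────┏━━━━━━━━━━━━━━━━━━━┓┃       
 ┃1000│High ┃ GameOfLife        ┃┃       
 ┃1001│Low  ┠───────────────────┨┃       
 ┃1002│Low  ┃Gen: 8             ┃┃       
 ┃1003│High ┃····██·█··█···█·██·┃┃       
 ┃1004│Low  ┃█·········█·█·█··█·┃┃       
 ┃1005│Low  ┃······█·█··██·█··█·┃┃       


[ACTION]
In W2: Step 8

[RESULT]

 ┏━━━━━━━━━━━━━━━━━━━━━━━━━━━━━━━━━━━━┓  
 ┃ FileViewer                         ┃  
 ┠────────────────────────────────────┨  
 ┃name,status,email,city,score       ▲┃  
 ┃Frank Jones,active,jack69@example.c█┃  
 ┃Bob Brown,active,hank64@example.com░┃  
 ┃Dave Jones,cancelled,dave35@example░┃  
 ┃Eve Smith,pending,alice67@example.c░┃  
 ┃Ivy Taylor,pending,carol74@example.▼┃  
 ┗━━━━━━━━━━━━━━━━━━━━━━━━━━━━━━━━━━━━┛  
 ┠───────────────────────────────┨       
 ┃ID  │Level │Date               ┃       
 ┃────┼─────┏━━━━━━━━━━━━━━━━━━━┓┃       
 ┃1000│High ┃ GameOfLife        ┃┃       
 ┃1001│Low  ┠───────────────────┨┃       
 ┃1002│Low  ┃Gen: 16            ┃┃       
 ┃1003│High ┃········██···███·█·┃┃       
 ┃1004│Low  ┃█········█···█·█·█·┃┃       
 ┃1005│Low  ┃··········█·······█┃┃       


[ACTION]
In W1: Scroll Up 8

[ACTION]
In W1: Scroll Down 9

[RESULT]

 ┏━━━━━━━━━━━━━━━━━━━━━━━━━━━━━━━━━━━━┓  
 ┃ FileViewer                         ┃  
 ┠────────────────────────────────────┨  
 ┃Eve Taylor,completed,dave23@example▲┃  
 ┃Bob Lee,cancelled,alice19@example.c░┃  
 ┃Carol Brown,active,frank86@example.█┃  
 ┃Dave Clark,pending,frank95@example.░┃  
 ┃Dave Taylor,completed,dave62@exampl░┃  
 ┃Carol Clark,pending,eve75@example.c▼┃  
 ┗━━━━━━━━━━━━━━━━━━━━━━━━━━━━━━━━━━━━┛  
 ┠───────────────────────────────┨       
 ┃ID  │Level │Date               ┃       
 ┃────┼─────┏━━━━━━━━━━━━━━━━━━━┓┃       
 ┃1000│High ┃ GameOfLife        ┃┃       
 ┃1001│Low  ┠───────────────────┨┃       
 ┃1002│Low  ┃Gen: 16            ┃┃       
 ┃1003│High ┃········██···███·█·┃┃       
 ┃1004│Low  ┃█········█···█·█·█·┃┃       
 ┃1005│Low  ┃··········█·······█┃┃       


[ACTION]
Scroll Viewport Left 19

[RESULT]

  ┏━━━━━━━━━━━━━━━━━━━━━━━━━━━━━━━━━━━━┓ 
  ┃ FileViewer                         ┃ 
  ┠────────────────────────────────────┨ 
  ┃Eve Taylor,completed,dave23@example▲┃ 
  ┃Bob Lee,cancelled,alice19@example.c░┃ 
  ┃Carol Brown,active,frank86@example.█┃ 
  ┃Dave Clark,pending,frank95@example.░┃ 
  ┃Dave Taylor,completed,dave62@exampl░┃ 
  ┃Carol Clark,pending,eve75@example.c▼┃ 
  ┗━━━━━━━━━━━━━━━━━━━━━━━━━━━━━━━━━━━━┛ 
  ┠───────────────────────────────┨      
  ┃ID  │Level │Date               ┃      
  ┃────┼─────┏━━━━━━━━━━━━━━━━━━━┓┃      
  ┃1000│High ┃ GameOfLife        ┃┃      
  ┃1001│Low  ┠───────────────────┨┃      
  ┃1002│Low  ┃Gen: 16            ┃┃      
  ┃1003│High ┃········██···███·█·┃┃      
  ┃1004│Low  ┃█········█···█·█·█·┃┃      
  ┃1005│Low  ┃··········█·······█┃┃      


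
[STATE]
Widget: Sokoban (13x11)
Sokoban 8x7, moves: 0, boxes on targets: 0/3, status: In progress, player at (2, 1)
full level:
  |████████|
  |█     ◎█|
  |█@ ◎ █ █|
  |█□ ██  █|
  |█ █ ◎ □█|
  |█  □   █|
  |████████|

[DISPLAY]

████████     
█     ◎█     
█@ ◎ █ █     
█□ ██  █     
█ █ ◎ □█     
█  □   █     
████████     
Moves: 0  0/3
             
             
             


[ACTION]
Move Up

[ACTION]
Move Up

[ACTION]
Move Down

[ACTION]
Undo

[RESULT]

████████     
█@    ◎█     
█  ◎ █ █     
█□ ██  █     
█ █ ◎ □█     
█  □   █     
████████     
Moves: 1  0/3
             
             
             
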